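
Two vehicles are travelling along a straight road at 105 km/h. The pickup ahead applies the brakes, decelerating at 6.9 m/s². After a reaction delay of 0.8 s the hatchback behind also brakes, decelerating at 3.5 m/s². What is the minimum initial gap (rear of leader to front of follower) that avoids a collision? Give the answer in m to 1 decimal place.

Minimum gap ≈ 83.2 m

105 km/h ÷ 3.6 = 29.1667 m/s.
Leader travels v²/(2a_L) = 850.696 / 13.800 = 61.645 m before stopping.
Follower covers v·t_r = 29.1667 × 0.8 = 23.333 m while reacting, then v²/(2a_F) = 850.696 / 7.000 = 121.528 m while braking, for a total of 23.333 + 121.528 = 144.861 m.
Since a_F ≤ a_L and the follower starts braking later, the follower is never slower than the leader, so the closest approach is when both have stopped.
Minimum gap = 144.861 − 61.645 = 83.216 m.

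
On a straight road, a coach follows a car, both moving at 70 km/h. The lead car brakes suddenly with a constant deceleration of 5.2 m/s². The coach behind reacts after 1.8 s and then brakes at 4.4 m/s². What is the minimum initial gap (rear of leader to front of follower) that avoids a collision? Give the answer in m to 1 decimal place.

Minimum gap ≈ 41.6 m

70 km/h ÷ 3.6 = 19.4444 m/s.
Leader travels v²/(2a_L) = 378.085 / 10.400 = 36.354 m before stopping.
Follower covers v·t_r = 19.4444 × 1.8 = 35.000 m while reacting, then v²/(2a_F) = 378.085 / 8.800 = 42.964 m while braking, for a total of 35.000 + 42.964 = 77.964 m.
Since a_F ≤ a_L and the follower starts braking later, the follower is never slower than the leader, so the closest approach is when both have stopped.
Minimum gap = 77.964 − 36.354 = 41.610 m.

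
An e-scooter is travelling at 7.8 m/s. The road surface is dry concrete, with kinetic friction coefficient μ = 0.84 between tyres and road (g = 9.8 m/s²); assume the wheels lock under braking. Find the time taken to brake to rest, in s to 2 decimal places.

a = μg = 0.84 × 9.8 = 8.232 m/s².
Braking time = v/a = 7.8000 / 8.232 = 0.948 s.

Braking time ≈ 0.95 s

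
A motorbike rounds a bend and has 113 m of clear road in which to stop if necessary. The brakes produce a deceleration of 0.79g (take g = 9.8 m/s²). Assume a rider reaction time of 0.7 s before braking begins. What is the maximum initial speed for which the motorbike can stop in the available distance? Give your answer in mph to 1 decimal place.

Maximum speed ≈ 82.2 mph

a = 0.79 × 9.8 = 7.742 m/s².
Stopping distance: v·t_r + v²/(2a) = 113 with t_r = 0.7 s and a = 7.742 m/s².
So v² + 10.839 v − 1749.69 = 0.
Positive root: v = −a·t_r + √((a·t_r)² + 2a·d) = −5.419 + √(29.366 + 1749.69) = 36.7599 m/s.
36.7599 m/s ÷ 0.44704 = 82.230 mph.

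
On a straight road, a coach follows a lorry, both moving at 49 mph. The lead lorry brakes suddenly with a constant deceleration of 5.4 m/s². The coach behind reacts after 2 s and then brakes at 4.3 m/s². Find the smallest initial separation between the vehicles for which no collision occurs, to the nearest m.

49 mph × 0.44704 = 21.9050 m/s.
Leader travels v²/(2a_L) = 479.829 / 10.800 = 44.429 m before stopping.
Follower covers v·t_r = 21.9050 × 2 = 43.810 m while reacting, then v²/(2a_F) = 479.829 / 8.600 = 55.794 m while braking, for a total of 43.810 + 55.794 = 99.604 m.
Since a_F ≤ a_L and the follower starts braking later, the follower is never slower than the leader, so the closest approach is when both have stopped.
Minimum gap = 99.604 − 44.429 = 55.175 m.

Minimum gap ≈ 55 m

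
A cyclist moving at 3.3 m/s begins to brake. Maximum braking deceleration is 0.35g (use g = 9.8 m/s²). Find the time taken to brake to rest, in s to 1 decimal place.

a = 0.35 × 9.8 = 3.430 m/s².
Braking time = v/a = 3.3000 / 3.430 = 0.962 s.

Braking time ≈ 1.0 s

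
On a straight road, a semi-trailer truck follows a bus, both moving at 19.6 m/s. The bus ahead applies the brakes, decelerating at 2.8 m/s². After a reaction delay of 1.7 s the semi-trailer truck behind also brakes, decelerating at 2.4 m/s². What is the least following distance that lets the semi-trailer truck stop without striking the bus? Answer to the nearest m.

Minimum gap ≈ 45 m

Leader travels v²/(2a_L) = 384.160 / 5.600 = 68.600 m before stopping.
Follower covers v·t_r = 19.6000 × 1.7 = 33.320 m while reacting, then v²/(2a_F) = 384.160 / 4.800 = 80.033 m while braking, for a total of 33.320 + 80.033 = 113.353 m.
Since a_F ≤ a_L and the follower starts braking later, the follower is never slower than the leader, so the closest approach is when both have stopped.
Minimum gap = 113.353 − 68.600 = 44.753 m.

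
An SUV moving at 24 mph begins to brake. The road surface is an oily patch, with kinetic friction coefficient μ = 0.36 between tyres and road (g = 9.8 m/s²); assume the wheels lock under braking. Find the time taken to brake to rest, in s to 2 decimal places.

Braking time ≈ 3.04 s

24 mph × 0.44704 = 10.7290 m/s.
a = μg = 0.36 × 9.8 = 3.528 m/s².
Braking time = v/a = 10.7290 / 3.528 = 3.041 s.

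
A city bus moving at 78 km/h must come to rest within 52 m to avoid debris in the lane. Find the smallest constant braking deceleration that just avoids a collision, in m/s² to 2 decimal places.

78 km/h ÷ 3.6 = 21.6667 m/s.
v² = 2a·d ⇒ a = v²/(2d) = 21.6667² / (2 × 52.000) = 469.446 / 104.000 = 4.5139 m/s².

Required deceleration ≈ 4.51 m/s²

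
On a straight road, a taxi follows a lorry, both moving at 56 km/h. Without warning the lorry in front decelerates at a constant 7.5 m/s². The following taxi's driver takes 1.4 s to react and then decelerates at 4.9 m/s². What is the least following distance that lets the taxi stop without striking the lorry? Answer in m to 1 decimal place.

56 km/h ÷ 3.6 = 15.5556 m/s.
Leader travels v²/(2a_L) = 241.977 / 15.000 = 16.132 m before stopping.
Follower covers v·t_r = 15.5556 × 1.4 = 21.778 m while reacting, then v²/(2a_F) = 241.977 / 9.800 = 24.692 m while braking, for a total of 21.778 + 24.692 = 46.470 m.
Since a_F ≤ a_L and the follower starts braking later, the follower is never slower than the leader, so the closest approach is when both have stopped.
Minimum gap = 46.470 − 16.132 = 30.338 m.

Minimum gap ≈ 30.3 m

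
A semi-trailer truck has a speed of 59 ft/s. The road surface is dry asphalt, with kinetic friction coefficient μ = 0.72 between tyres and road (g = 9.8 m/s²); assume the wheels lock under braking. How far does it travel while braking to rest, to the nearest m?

Braking distance ≈ 23 m

59 ft/s × 0.3048 = 17.9832 m/s.
a = μg = 0.72 × 9.8 = 7.056 m/s².
Braking distance = v²/(2a) = 17.9832² / (2 × 7.056) = 323.395 / 14.112 = 22.916 m.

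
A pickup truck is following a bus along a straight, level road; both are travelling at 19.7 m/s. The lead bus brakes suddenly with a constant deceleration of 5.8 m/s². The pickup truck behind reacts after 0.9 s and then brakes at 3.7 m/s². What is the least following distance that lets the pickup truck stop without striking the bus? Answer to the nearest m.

Leader travels v²/(2a_L) = 388.090 / 11.600 = 33.456 m before stopping.
Follower covers v·t_r = 19.7000 × 0.9 = 17.730 m while reacting, then v²/(2a_F) = 388.090 / 7.400 = 52.445 m while braking, for a total of 17.730 + 52.445 = 70.175 m.
Since a_F ≤ a_L and the follower starts braking later, the follower is never slower than the leader, so the closest approach is when both have stopped.
Minimum gap = 70.175 − 33.456 = 36.719 m.

Minimum gap ≈ 37 m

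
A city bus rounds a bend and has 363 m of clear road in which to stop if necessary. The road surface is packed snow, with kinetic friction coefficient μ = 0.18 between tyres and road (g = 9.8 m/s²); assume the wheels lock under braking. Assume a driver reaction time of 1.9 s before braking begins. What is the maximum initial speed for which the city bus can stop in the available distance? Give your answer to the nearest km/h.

Maximum speed ≈ 117 km/h

a = μg = 0.18 × 9.8 = 1.764 m/s².
Stopping distance: v·t_r + v²/(2a) = 363 with t_r = 1.9 s and a = 1.764 m/s².
So v² + 6.703 v − 1280.66 = 0.
Positive root: v = −a·t_r + √((a·t_r)² + 2a·d) = −3.352 + √(11.236 + 1280.66) = 32.5910 m/s.
32.5910 m/s × 3.6 = 117.328 km/h.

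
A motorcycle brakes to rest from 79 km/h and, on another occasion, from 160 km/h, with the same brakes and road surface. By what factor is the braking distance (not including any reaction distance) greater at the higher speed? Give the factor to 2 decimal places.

Braking distance d = v²/(2a), so with a fixed, d ∝ v².
Factor = (160/79)² = 2.0253² = 4.1018.

Factor ≈ 4.10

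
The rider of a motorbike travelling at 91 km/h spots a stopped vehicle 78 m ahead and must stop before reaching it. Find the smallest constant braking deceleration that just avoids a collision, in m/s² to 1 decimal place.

Required deceleration ≈ 4.1 m/s²

91 km/h ÷ 3.6 = 25.2778 m/s.
v² = 2a·d ⇒ a = v²/(2d) = 25.2778² / (2 × 78.000) = 638.967 / 156.000 = 4.0959 m/s².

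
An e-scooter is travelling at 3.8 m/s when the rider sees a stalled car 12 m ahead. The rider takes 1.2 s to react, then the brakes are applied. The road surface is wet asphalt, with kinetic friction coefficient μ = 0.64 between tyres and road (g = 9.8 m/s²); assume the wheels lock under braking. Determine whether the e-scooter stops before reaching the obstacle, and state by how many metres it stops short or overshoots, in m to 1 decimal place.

a = μg = 0.64 × 9.8 = 6.272 m/s².
Reaction distance = 3.8000 × 1.2 = 4.560 m.
Braking distance = v²/(2a) = 14.440 / 12.544 = 1.151 m.
Total stopping distance = 4.560 + 1.151 = 5.711 m, vs 12 m available — it stops with 12 − 5.711 = 6.289 m to spare.

Yes — it stops 6.3 m short of the obstacle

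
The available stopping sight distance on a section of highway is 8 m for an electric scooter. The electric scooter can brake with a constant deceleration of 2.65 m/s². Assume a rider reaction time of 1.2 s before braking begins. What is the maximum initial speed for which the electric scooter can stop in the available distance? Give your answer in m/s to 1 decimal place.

Stopping distance: v·t_r + v²/(2a) = 8 with t_r = 1.2 s and a = 2.650 m/s².
So v² + 6.360 v − 42.40 = 0.
Positive root: v = −a·t_r + √((a·t_r)² + 2a·d) = −3.180 + √(10.112 + 42.40) = 4.0665 m/s.

Maximum speed ≈ 4.1 m/s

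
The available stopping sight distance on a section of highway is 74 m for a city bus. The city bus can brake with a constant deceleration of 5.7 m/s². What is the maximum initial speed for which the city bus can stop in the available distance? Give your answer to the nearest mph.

v²/(2a) = d ⇒ v = √(2 × 5.700 × 74) = √843.60 = 29.0448 m/s.
29.0448 m/s ÷ 0.44704 = 64.971 mph.

Maximum speed ≈ 65 mph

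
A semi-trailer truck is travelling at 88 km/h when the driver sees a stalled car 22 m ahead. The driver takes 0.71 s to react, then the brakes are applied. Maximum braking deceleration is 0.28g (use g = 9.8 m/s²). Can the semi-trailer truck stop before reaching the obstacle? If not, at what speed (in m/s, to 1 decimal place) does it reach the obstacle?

No — it strikes the obstacle at 23.9 m/s

88 km/h ÷ 3.6 = 24.4444 m/s.
a = 0.28 × 9.8 = 2.744 m/s².
Reaction distance = 24.4444 × 0.71 = 17.356 m.
Braking distance needed to stop: v²/(2a) = 597.529 / 5.488 = 108.879 m, so total needed = 17.356 + 108.879 = 126.235 m > 22 m — it cannot stop.
Distance remaining when braking begins: 22 − 17.356 = 4.644 m.
v² = v₀² − 2a·d = 597.529 − 2 × 2.744 × 4.644 = 572.043 m²/s².
v = √572.043 = 23.917 m/s.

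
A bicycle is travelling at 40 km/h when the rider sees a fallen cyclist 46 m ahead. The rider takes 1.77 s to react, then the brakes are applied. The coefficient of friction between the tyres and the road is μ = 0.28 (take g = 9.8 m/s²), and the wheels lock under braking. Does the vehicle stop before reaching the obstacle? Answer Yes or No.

Yes

40 km/h ÷ 3.6 = 11.1111 m/s.
a = μg = 0.28 × 9.8 = 2.744 m/s².
Reaction distance = 11.1111 × 1.77 = 19.667 m.
Braking distance = v²/(2a) = 123.457 / 5.488 = 22.496 m.
Total stopping distance = 19.667 + 22.496 = 42.163 m, vs 46 m available — it stops with 46 − 42.163 = 3.837 m to spare.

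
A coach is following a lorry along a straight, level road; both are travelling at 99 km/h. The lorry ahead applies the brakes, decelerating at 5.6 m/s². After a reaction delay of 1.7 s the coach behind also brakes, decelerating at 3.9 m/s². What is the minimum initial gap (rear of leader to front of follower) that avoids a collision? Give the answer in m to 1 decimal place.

Minimum gap ≈ 76.2 m

99 km/h ÷ 3.6 = 27.5000 m/s.
Leader travels v²/(2a_L) = 756.250 / 11.200 = 67.522 m before stopping.
Follower covers v·t_r = 27.5000 × 1.7 = 46.750 m while reacting, then v²/(2a_F) = 756.250 / 7.800 = 96.955 m while braking, for a total of 46.750 + 96.955 = 143.705 m.
Since a_F ≤ a_L and the follower starts braking later, the follower is never slower than the leader, so the closest approach is when both have stopped.
Minimum gap = 143.705 − 67.522 = 76.183 m.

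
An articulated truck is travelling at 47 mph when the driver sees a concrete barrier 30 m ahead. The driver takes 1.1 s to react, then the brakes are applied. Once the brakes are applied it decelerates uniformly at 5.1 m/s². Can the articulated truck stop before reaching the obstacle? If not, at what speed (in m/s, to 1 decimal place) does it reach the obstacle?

47 mph × 0.44704 = 21.0109 m/s.
Reaction distance = 21.0109 × 1.1 = 23.112 m.
Braking distance needed to stop: v²/(2a) = 441.458 / 10.200 = 43.280 m, so total needed = 23.112 + 43.280 = 66.392 m > 30 m — it cannot stop.
Distance remaining when braking begins: 30 − 23.112 = 6.888 m.
v² = v₀² − 2a·d = 441.458 − 2 × 5.100 × 6.888 = 371.200 m²/s².
v = √371.200 = 19.267 m/s.

No — it strikes the obstacle at 19.3 m/s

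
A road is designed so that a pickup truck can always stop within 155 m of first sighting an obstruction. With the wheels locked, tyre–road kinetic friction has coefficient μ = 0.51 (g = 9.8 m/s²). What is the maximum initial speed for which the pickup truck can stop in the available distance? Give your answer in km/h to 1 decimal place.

a = μg = 0.51 × 9.8 = 4.998 m/s².
v²/(2a) = d ⇒ v = √(2 × 4.998 × 155) = √1549.38 = 39.3622 m/s.
39.3622 m/s × 3.6 = 141.704 km/h.

Maximum speed ≈ 141.7 km/h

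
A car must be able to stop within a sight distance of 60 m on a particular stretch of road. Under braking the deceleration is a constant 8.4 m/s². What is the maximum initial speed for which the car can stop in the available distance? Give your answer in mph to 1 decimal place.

v²/(2a) = d ⇒ v = √(2 × 8.400 × 60) = √1008.00 = 31.7490 m/s.
31.7490 m/s ÷ 0.44704 = 71.020 mph.

Maximum speed ≈ 71.0 mph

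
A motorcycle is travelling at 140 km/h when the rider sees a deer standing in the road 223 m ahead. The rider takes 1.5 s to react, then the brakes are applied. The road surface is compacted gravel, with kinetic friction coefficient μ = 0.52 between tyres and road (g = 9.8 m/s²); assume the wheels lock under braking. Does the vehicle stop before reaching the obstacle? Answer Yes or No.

140 km/h ÷ 3.6 = 38.8889 m/s.
a = μg = 0.52 × 9.8 = 5.096 m/s².
Reaction distance = 38.8889 × 1.5 = 58.333 m.
Braking distance = v²/(2a) = 1512.347 / 10.192 = 148.386 m.
Total stopping distance = 58.333 + 148.386 = 206.719 m, vs 223 m available — it stops with 223 − 206.719 = 16.281 m to spare.

Yes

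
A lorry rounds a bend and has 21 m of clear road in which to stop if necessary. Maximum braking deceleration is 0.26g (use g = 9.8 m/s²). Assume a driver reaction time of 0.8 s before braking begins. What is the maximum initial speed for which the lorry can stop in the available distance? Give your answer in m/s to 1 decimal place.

a = 0.26 × 9.8 = 2.548 m/s².
Stopping distance: v·t_r + v²/(2a) = 21 with t_r = 0.8 s and a = 2.548 m/s².
So v² + 4.077 v − 107.02 = 0.
Positive root: v = −a·t_r + √((a·t_r)² + 2a·d) = −2.038 + √(4.153 + 107.02) = 8.5059 m/s.

Maximum speed ≈ 8.5 m/s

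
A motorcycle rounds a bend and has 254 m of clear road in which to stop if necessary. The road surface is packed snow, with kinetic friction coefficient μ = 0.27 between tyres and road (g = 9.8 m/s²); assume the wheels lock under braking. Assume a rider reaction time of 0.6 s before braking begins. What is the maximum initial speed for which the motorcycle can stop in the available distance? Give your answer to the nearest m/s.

Maximum speed ≈ 35 m/s

a = μg = 0.27 × 9.8 = 2.646 m/s².
Stopping distance: v·t_r + v²/(2a) = 254 with t_r = 0.6 s and a = 2.646 m/s².
So v² + 3.175 v − 1344.17 = 0.
Positive root: v = −a·t_r + √((a·t_r)² + 2a·d) = −1.588 + √(2.522 + 1344.17) = 35.1093 m/s.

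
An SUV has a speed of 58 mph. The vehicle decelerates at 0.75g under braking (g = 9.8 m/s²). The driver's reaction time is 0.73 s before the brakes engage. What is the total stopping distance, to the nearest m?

Total stopping distance ≈ 65 m

58 mph × 0.44704 = 25.9283 m/s.
a = 0.75 × 9.8 = 7.350 m/s².
Reaction distance = v·t_r = 25.9283 × 0.73 = 18.928 m.
Braking distance = v²/(2a) = 25.9283² / (2 × 7.350) = 672.277 / 14.700 = 45.733 m.
Total = 18.928 + 45.733 = 64.661 m.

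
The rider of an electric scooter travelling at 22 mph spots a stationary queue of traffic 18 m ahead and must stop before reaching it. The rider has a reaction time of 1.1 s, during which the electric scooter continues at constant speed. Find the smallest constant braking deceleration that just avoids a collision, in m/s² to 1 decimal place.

22 mph × 0.44704 = 9.8349 m/s.
Distance covered during reaction = 9.8349 × 1.1 = 10.818 m.
Distance available for braking: 18 − 10.818 = 7.182 m.
v² = 2a·d ⇒ a = v²/(2d) = 9.8349² / (2 × 7.182) = 96.725 / 14.364 = 6.7338 m/s².

Required deceleration ≈ 6.7 m/s²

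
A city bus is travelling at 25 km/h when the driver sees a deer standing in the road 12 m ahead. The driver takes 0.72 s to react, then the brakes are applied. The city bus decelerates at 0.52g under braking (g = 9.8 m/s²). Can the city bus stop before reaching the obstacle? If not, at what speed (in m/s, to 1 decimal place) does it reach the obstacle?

Yes — it stops about 2.3 m short of the obstacle, so it never reaches it

25 km/h ÷ 3.6 = 6.9444 m/s.
a = 0.52 × 9.8 = 5.096 m/s².
Reaction distance = 6.9444 × 0.72 = 5.000 m.
Braking distance = v²/(2a) = 48.225 / 10.192 = 4.732 m.
Total stopping distance = 5.000 + 4.732 = 9.732 m, vs 12 m available — it stops with 12 − 9.732 = 2.268 m to spare.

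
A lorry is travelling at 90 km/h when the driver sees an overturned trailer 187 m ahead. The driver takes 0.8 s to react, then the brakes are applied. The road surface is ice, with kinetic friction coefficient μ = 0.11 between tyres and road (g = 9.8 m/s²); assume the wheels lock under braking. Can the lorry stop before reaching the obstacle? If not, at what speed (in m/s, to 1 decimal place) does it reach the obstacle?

90 km/h ÷ 3.6 = 25.0000 m/s.
a = μg = 0.11 × 9.8 = 1.078 m/s².
Reaction distance = 25.0000 × 0.8 = 20.000 m.
Braking distance needed to stop: v²/(2a) = 625.000 / 2.156 = 289.889 m, so total needed = 20.000 + 289.889 = 309.889 m > 187 m — it cannot stop.
Distance remaining when braking begins: 187 − 20.000 = 167.000 m.
v² = v₀² − 2a·d = 625.000 − 2 × 1.078 × 167.000 = 264.948 m²/s².
v = √264.948 = 16.277 m/s.

No — it strikes the obstacle at 16.3 m/s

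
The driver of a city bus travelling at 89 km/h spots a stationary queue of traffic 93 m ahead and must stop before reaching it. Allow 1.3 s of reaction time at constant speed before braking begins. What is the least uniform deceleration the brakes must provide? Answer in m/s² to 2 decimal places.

89 km/h ÷ 3.6 = 24.7222 m/s.
Distance covered during reaction = 24.7222 × 1.3 = 32.139 m.
Distance available for braking: 93 − 32.139 = 60.861 m.
v² = 2a·d ⇒ a = v²/(2d) = 24.7222² / (2 × 60.861) = 611.187 / 121.722 = 5.0212 m/s².

Required deceleration ≈ 5.02 m/s²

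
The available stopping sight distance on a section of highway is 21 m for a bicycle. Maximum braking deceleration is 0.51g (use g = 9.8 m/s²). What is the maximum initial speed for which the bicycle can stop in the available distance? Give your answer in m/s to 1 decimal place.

a = 0.51 × 9.8 = 4.998 m/s².
v²/(2a) = d ⇒ v = √(2 × 4.998 × 21) = √209.92 = 14.4886 m/s.

Maximum speed ≈ 14.5 m/s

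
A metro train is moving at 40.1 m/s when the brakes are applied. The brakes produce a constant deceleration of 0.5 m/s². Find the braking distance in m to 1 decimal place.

Braking distance ≈ 1608.0 m

Braking distance = v²/(2a) = 40.1000² / (2 × 0.500) = 1608.010 / 1.000 = 1608.010 m.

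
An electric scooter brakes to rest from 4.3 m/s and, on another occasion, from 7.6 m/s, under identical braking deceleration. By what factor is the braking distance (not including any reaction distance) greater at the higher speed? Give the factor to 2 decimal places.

Factor ≈ 3.12

Braking distance d = v²/(2a), so with a fixed, d ∝ v².
Factor = (7.6/4.3)² = 1.7674² = 3.1237.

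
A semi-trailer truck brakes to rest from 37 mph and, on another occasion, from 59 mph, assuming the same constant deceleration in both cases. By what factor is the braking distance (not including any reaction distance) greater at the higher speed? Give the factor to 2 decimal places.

Factor ≈ 2.54

Braking distance d = v²/(2a), so with a fixed, d ∝ v².
Factor = (59/37)² = 1.5946² = 2.5427.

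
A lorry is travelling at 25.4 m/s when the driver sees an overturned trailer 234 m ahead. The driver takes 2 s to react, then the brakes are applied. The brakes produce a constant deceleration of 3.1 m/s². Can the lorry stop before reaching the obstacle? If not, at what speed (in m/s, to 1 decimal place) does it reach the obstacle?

Reaction distance = 25.4000 × 2 = 50.800 m.
Braking distance = v²/(2a) = 645.160 / 6.200 = 104.058 m.
Total stopping distance = 50.800 + 104.058 = 154.858 m, vs 234 m available — it stops with 234 − 154.858 = 79.142 m to spare.

Yes — it stops about 79.1 m short of the obstacle, so it never reaches it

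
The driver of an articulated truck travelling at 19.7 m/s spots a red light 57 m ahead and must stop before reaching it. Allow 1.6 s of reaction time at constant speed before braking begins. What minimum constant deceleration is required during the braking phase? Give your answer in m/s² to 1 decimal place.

Distance covered during reaction = 19.7000 × 1.6 = 31.520 m.
Distance available for braking: 57 − 31.520 = 25.480 m.
v² = 2a·d ⇒ a = v²/(2d) = 19.7000² / (2 × 25.480) = 388.090 / 50.960 = 7.6156 m/s².

Required deceleration ≈ 7.6 m/s²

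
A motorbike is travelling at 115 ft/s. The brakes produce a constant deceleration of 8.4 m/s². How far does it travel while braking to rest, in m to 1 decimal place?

Braking distance ≈ 73.1 m

115 ft/s × 0.3048 = 35.0520 m/s.
Braking distance = v²/(2a) = 35.0520² / (2 × 8.400) = 1228.643 / 16.800 = 73.134 m.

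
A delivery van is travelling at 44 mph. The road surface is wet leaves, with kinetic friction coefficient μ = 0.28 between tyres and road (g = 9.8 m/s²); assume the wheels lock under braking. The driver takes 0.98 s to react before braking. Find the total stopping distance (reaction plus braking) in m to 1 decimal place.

44 mph × 0.44704 = 19.6698 m/s.
a = μg = 0.28 × 9.8 = 2.744 m/s².
Reaction distance = v·t_r = 19.6698 × 0.98 = 19.276 m.
Braking distance = v²/(2a) = 19.6698² / (2 × 2.744) = 386.901 / 5.488 = 70.499 m.
Total = 19.276 + 70.499 = 89.775 m.

Total stopping distance ≈ 89.8 m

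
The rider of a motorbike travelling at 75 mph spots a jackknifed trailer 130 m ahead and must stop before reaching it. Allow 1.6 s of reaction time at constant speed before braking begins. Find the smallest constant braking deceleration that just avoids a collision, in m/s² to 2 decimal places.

Required deceleration ≈ 7.36 m/s²

75 mph × 0.44704 = 33.5280 m/s.
Distance covered during reaction = 33.5280 × 1.6 = 53.645 m.
Distance available for braking: 130 − 53.645 = 76.355 m.
v² = 2a·d ⇒ a = v²/(2d) = 33.5280² / (2 × 76.355) = 1124.127 / 152.710 = 7.3612 m/s².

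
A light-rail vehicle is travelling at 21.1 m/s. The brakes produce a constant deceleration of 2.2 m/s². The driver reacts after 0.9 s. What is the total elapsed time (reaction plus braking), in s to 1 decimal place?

Total time ≈ 10.5 s

Braking time = v/a = 21.1000 / 2.200 = 9.591 s.
Total = 0.9 + 9.591 = 10.491 s.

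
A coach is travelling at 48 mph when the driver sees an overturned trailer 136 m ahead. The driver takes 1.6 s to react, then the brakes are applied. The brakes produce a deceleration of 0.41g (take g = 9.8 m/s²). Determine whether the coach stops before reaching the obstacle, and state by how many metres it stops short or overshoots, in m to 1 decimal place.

Yes — it stops 44.4 m short of the obstacle

48 mph × 0.44704 = 21.4579 m/s.
a = 0.41 × 9.8 = 4.018 m/s².
Reaction distance = 21.4579 × 1.6 = 34.333 m.
Braking distance = v²/(2a) = 460.441 / 8.036 = 57.297 m.
Total stopping distance = 34.333 + 57.297 = 91.630 m, vs 136 m available — it stops with 136 − 91.630 = 44.370 m to spare.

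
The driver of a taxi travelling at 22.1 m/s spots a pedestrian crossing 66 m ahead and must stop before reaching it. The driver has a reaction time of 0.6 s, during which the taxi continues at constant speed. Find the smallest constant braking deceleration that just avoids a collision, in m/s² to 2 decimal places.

Required deceleration ≈ 4.63 m/s²

Distance covered during reaction = 22.1000 × 0.6 = 13.260 m.
Distance available for braking: 66 − 13.260 = 52.740 m.
v² = 2a·d ⇒ a = v²/(2d) = 22.1000² / (2 × 52.740) = 488.410 / 105.480 = 4.6304 m/s².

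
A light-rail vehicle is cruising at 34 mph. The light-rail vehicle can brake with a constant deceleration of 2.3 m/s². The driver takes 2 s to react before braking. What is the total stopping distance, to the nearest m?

34 mph × 0.44704 = 15.1994 m/s.
Reaction distance = v·t_r = 15.1994 × 2 = 30.399 m.
Braking distance = v²/(2a) = 15.1994² / (2 × 2.300) = 231.022 / 4.600 = 50.222 m.
Total = 30.399 + 50.222 = 80.621 m.

Total stopping distance ≈ 81 m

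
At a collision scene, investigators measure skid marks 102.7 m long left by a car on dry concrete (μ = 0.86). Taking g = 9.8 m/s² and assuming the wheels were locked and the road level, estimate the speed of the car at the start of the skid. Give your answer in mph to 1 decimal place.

Deceleration a = μg = 0.86 × 9.8 = 8.428 m/s².
v = √(2a·d) = √(2 × 8.428 × 102.7) = √1731.111 = 41.6066 m/s.
= 41.6066 ÷ 0.44704 = 93.071 mph.

Initial speed ≈ 93.1 mph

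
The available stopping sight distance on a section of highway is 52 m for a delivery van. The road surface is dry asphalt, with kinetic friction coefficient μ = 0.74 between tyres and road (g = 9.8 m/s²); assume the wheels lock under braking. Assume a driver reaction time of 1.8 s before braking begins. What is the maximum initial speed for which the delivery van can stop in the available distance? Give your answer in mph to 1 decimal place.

a = μg = 0.74 × 9.8 = 7.252 m/s².
Stopping distance: v·t_r + v²/(2a) = 52 with t_r = 1.8 s and a = 7.252 m/s².
So v² + 26.107 v − 754.21 = 0.
Positive root: v = −a·t_r + √((a·t_r)² + 2a·d) = −13.054 + √(170.407 + 754.21) = 17.3535 m/s.
17.3535 m/s ÷ 0.44704 = 38.819 mph.

Maximum speed ≈ 38.8 mph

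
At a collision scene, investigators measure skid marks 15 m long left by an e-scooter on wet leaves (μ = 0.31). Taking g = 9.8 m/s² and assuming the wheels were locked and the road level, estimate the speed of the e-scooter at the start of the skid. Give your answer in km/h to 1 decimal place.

Deceleration a = μg = 0.31 × 9.8 = 3.038 m/s².
v = √(2a·d) = √(2 × 3.038 × 15) = √91.140 = 9.5467 m/s.
= 9.5467 × 3.6 = 34.368 km/h.

Initial speed ≈ 34.4 km/h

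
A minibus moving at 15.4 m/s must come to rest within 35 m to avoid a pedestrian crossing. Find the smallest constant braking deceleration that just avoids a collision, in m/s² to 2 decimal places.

v² = 2a·d ⇒ a = v²/(2d) = 15.4000² / (2 × 35.000) = 237.160 / 70.000 = 3.3880 m/s².

Required deceleration ≈ 3.39 m/s²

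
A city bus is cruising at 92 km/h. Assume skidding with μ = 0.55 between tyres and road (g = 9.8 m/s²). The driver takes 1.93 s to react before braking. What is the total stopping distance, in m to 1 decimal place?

92 km/h ÷ 3.6 = 25.5556 m/s.
a = μg = 0.55 × 9.8 = 5.390 m/s².
Reaction distance = v·t_r = 25.5556 × 1.93 = 49.322 m.
Braking distance = v²/(2a) = 25.5556² / (2 × 5.390) = 653.089 / 10.780 = 60.583 m.
Total = 49.322 + 60.583 = 109.905 m.

Total stopping distance ≈ 109.9 m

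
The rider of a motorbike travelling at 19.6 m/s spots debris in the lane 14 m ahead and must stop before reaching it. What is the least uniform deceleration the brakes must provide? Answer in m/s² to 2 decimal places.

Required deceleration ≈ 13.72 m/s²

v² = 2a·d ⇒ a = v²/(2d) = 19.6000² / (2 × 14.000) = 384.160 / 28.000 = 13.7200 m/s².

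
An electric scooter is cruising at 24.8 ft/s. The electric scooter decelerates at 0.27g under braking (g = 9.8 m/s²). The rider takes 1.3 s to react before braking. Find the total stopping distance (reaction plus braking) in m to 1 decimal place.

Total stopping distance ≈ 20.6 m

24.8 ft/s × 0.3048 = 7.5590 m/s.
a = 0.27 × 9.8 = 2.646 m/s².
Reaction distance = v·t_r = 7.5590 × 1.3 = 9.827 m.
Braking distance = v²/(2a) = 7.5590² / (2 × 2.646) = 57.138 / 5.292 = 10.797 m.
Total = 9.827 + 10.797 = 20.624 m.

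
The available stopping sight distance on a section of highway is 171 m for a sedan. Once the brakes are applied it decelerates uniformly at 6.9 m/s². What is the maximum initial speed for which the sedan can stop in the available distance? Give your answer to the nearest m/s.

Maximum speed ≈ 49 m/s

v²/(2a) = d ⇒ v = √(2 × 6.900 × 171) = √2359.80 = 48.5778 m/s.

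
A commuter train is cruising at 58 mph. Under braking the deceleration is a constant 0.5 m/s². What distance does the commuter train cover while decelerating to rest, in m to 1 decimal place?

Braking distance ≈ 672.3 m

58 mph × 0.44704 = 25.9283 m/s.
Braking distance = v²/(2a) = 25.9283² / (2 × 0.500) = 672.277 / 1.000 = 672.277 m.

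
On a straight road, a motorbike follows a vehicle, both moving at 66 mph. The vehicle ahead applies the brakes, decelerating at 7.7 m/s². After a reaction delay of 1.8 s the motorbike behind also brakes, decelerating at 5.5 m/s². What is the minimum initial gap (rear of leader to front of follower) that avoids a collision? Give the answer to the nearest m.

Minimum gap ≈ 76 m

66 mph × 0.44704 = 29.5046 m/s.
Leader travels v²/(2a_L) = 870.521 / 15.400 = 56.527 m before stopping.
Follower covers v·t_r = 29.5046 × 1.8 = 53.108 m while reacting, then v²/(2a_F) = 870.521 / 11.000 = 79.138 m while braking, for a total of 53.108 + 79.138 = 132.246 m.
Since a_F ≤ a_L and the follower starts braking later, the follower is never slower than the leader, so the closest approach is when both have stopped.
Minimum gap = 132.246 − 56.527 = 75.719 m.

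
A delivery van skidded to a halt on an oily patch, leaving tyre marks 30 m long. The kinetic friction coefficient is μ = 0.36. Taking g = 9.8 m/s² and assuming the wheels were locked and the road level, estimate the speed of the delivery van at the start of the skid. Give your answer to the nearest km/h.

Initial speed ≈ 52 km/h

Deceleration a = μg = 0.36 × 9.8 = 3.528 m/s².
v = √(2a·d) = √(2 × 3.528 × 30) = √211.680 = 14.5492 m/s.
= 14.5492 × 3.6 = 52.377 km/h.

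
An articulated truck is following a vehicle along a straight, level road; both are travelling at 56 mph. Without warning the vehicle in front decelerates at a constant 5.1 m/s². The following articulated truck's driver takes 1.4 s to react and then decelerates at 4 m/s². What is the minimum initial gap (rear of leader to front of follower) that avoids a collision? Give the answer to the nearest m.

Minimum gap ≈ 52 m

56 mph × 0.44704 = 25.0342 m/s.
Leader travels v²/(2a_L) = 626.711 / 10.200 = 61.442 m before stopping.
Follower covers v·t_r = 25.0342 × 1.4 = 35.048 m while reacting, then v²/(2a_F) = 626.711 / 8.000 = 78.339 m while braking, for a total of 35.048 + 78.339 = 113.387 m.
Since a_F ≤ a_L and the follower starts braking later, the follower is never slower than the leader, so the closest approach is when both have stopped.
Minimum gap = 113.387 − 61.442 = 51.945 m.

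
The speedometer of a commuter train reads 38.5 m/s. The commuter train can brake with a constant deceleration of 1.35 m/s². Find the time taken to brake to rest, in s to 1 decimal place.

Braking time = v/a = 38.5000 / 1.350 = 28.519 s.

Braking time ≈ 28.5 s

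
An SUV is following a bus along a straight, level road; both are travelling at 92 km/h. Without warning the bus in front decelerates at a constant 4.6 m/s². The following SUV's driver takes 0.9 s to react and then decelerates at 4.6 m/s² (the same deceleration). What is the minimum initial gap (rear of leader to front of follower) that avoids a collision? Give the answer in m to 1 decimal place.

92 km/h ÷ 3.6 = 25.5556 m/s.
Leader travels v²/(2a_L) = 653.089 / 9.200 = 70.988 m before stopping.
Follower covers v·t_r = 25.5556 × 0.9 = 23.000 m while reacting, then v²/(2a_F) = 653.089 / 9.200 = 70.988 m while braking, for a total of 23.000 + 70.988 = 93.988 m.
Since a_F ≤ a_L and the follower starts braking later, the follower is never slower than the leader, so the closest approach is when both have stopped.
Minimum gap = 93.988 − 70.988 = 23.000 m.

Minimum gap ≈ 23.0 m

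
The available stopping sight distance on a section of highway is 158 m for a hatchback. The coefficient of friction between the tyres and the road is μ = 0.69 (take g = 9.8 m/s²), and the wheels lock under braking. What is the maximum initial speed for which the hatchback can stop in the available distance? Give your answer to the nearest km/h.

Maximum speed ≈ 166 km/h

a = μg = 0.69 × 9.8 = 6.762 m/s².
v²/(2a) = d ⇒ v = √(2 × 6.762 × 158) = √2136.79 = 46.2254 m/s.
46.2254 m/s × 3.6 = 166.411 km/h.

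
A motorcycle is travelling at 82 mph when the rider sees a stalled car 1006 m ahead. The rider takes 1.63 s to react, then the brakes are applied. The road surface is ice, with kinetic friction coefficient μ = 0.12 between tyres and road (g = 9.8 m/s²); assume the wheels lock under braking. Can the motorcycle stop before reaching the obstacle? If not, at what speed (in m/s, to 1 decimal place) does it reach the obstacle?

82 mph × 0.44704 = 36.6573 m/s.
a = μg = 0.12 × 9.8 = 1.176 m/s².
Reaction distance = 36.6573 × 1.63 = 59.751 m.
Braking distance = v²/(2a) = 1343.758 / 2.352 = 571.326 m.
Total stopping distance = 59.751 + 571.326 = 631.077 m, vs 1006 m available — it stops with 1006 − 631.077 = 374.923 m to spare.

Yes — it stops about 374.9 m short of the obstacle, so it never reaches it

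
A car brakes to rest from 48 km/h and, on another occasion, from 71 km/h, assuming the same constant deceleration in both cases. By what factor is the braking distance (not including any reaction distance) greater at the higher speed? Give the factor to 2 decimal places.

Factor ≈ 2.19

Braking distance d = v²/(2a), so with a fixed, d ∝ v².
Factor = (71/48)² = 1.4792² = 2.1880.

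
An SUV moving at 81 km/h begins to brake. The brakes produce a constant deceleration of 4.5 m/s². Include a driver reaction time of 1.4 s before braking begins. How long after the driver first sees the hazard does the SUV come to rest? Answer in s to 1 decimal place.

Total time ≈ 6.4 s

81 km/h ÷ 3.6 = 22.5000 m/s.
Braking time = v/a = 22.5000 / 4.500 = 5.000 s.
Total = 1.4 + 5.000 = 6.400 s.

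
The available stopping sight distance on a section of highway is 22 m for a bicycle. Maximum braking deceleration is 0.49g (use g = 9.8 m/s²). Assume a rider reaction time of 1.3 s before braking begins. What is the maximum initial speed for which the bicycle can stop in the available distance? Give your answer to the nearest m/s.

a = 0.49 × 9.8 = 4.802 m/s².
Stopping distance: v·t_r + v²/(2a) = 22 with t_r = 1.3 s and a = 4.802 m/s².
So v² + 12.485 v − 211.29 = 0.
Positive root: v = −a·t_r + √((a·t_r)² + 2a·d) = −6.243 + √(38.975 + 211.29) = 9.5768 m/s.

Maximum speed ≈ 10 m/s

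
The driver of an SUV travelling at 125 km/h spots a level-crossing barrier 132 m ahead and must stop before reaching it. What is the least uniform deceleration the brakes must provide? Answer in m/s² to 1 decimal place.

Required deceleration ≈ 4.6 m/s²

125 km/h ÷ 3.6 = 34.7222 m/s.
v² = 2a·d ⇒ a = v²/(2d) = 34.7222² / (2 × 132.000) = 1205.631 / 264.000 = 4.5668 m/s².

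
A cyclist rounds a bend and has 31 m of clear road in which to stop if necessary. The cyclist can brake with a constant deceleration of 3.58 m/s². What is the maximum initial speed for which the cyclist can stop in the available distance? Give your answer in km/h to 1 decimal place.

Maximum speed ≈ 53.6 km/h

v²/(2a) = d ⇒ v = √(2 × 3.580 × 31) = √221.96 = 14.8983 m/s.
14.8983 m/s × 3.6 = 53.634 km/h.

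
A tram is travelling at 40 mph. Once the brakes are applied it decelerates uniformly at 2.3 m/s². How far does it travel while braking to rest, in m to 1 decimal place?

Braking distance ≈ 69.5 m

40 mph × 0.44704 = 17.8816 m/s.
Braking distance = v²/(2a) = 17.8816² / (2 × 2.300) = 319.752 / 4.600 = 69.511 m.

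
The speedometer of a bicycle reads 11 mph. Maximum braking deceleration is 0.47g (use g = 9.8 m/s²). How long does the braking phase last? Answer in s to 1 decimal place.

Braking time ≈ 1.1 s

11 mph × 0.44704 = 4.9174 m/s.
a = 0.47 × 9.8 = 4.606 m/s².
Braking time = v/a = 4.9174 / 4.606 = 1.068 s.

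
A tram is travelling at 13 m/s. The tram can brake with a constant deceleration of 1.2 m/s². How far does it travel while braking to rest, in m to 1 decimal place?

Braking distance ≈ 70.4 m

Braking distance = v²/(2a) = 13.0000² / (2 × 1.200) = 169.000 / 2.400 = 70.417 m.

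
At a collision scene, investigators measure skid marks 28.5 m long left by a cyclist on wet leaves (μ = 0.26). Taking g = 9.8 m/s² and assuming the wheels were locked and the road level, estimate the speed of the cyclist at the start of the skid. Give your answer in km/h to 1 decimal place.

Deceleration a = μg = 0.26 × 9.8 = 2.548 m/s².
v = √(2a·d) = √(2 × 2.548 × 28.5) = √145.236 = 12.0514 m/s.
= 12.0514 × 3.6 = 43.385 km/h.

Initial speed ≈ 43.4 km/h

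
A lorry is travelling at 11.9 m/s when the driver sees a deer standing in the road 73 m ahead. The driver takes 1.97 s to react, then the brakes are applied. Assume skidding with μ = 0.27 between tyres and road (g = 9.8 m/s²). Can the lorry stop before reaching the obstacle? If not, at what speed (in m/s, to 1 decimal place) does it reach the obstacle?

a = μg = 0.27 × 9.8 = 2.646 m/s².
Reaction distance = 11.9000 × 1.97 = 23.443 m.
Braking distance = v²/(2a) = 141.610 / 5.292 = 26.759 m.
Total stopping distance = 23.443 + 26.759 = 50.202 m, vs 73 m available — it stops with 73 − 50.202 = 22.798 m to spare.

Yes — it stops about 22.8 m short of the obstacle, so it never reaches it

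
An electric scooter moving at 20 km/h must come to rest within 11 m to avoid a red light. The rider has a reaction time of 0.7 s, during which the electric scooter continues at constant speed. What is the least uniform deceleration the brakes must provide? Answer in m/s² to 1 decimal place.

Required deceleration ≈ 2.2 m/s²

20 km/h ÷ 3.6 = 5.5556 m/s.
Distance covered during reaction = 5.5556 × 0.7 = 3.889 m.
Distance available for braking: 11 − 3.889 = 7.111 m.
v² = 2a·d ⇒ a = v²/(2d) = 5.5556² / (2 × 7.111) = 30.865 / 14.222 = 2.1702 m/s².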